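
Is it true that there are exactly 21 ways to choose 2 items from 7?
True

Solution: C(7,2) = 21.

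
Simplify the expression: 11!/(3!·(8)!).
165
This is C(11,3) = 165.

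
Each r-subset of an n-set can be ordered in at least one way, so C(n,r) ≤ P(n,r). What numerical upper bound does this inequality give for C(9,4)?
3,024

Solution: P(9,4) = 9·8·7·6 = 3,024, so C(9,4) ≤ 3,024. (The bound is loose by a factor of 4! = 24: C(9,4) = 3,024/24 = 126.)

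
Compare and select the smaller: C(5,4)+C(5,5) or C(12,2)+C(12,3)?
C(5,4)+C(5,5)

First=6, Second=286.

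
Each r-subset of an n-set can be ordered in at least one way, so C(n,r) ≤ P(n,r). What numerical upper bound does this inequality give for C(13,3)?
1,716

Working:
P(13,3) = 13·12·11 = 1,716, so C(13,3) ≤ 1,716. (The bound is loose by a factor of 3! = 6: C(13,3) = 1,716/6 = 286.)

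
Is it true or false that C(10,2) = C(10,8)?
Symmetry C(n,k) = C(n,n-k): C(10,2) = 45 and C(10,8) = 45. Both sides agree, so the statement holds.
Final answer: True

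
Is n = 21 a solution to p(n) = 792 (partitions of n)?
Yes

Explanation: Pentagonal recurrence p(n) = p(n−1) + p(n−2) − p(n−5) − p(n−7) + …: p(21) = p(20) + p(19) − p(16) − p(14) + p(9) + p(6) = 627 + 490 − 231 − 135 + 30 + 11 = 792, which equals 792.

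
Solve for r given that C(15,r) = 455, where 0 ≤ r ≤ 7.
3

Reasoning: C(15,r) is increasing for 0 ≤ r ≤ 7. Stepping up (C(15,r+1) = C(15,r)·(15−r)/(r+1)): C(15,1) = 15, C(15,2) = 105, C(15,3) = 455 ✓. So r = 3.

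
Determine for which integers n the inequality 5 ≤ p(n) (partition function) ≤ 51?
Tabulating p(n) via p(n) = p(n−1) + p(n−2) − p(n−5) − p(n−7) + …: p(3)=3; p(4)=5; p(5)=7; p(6)=11; p(7)=15; p(8)=22; p(9)=30; p(10)=42; p(11)=56. So valid n = 4, 5, 6, 7, 8, 9, 10.
Final answer: 4, 5, 6, 7, 8, 9, 10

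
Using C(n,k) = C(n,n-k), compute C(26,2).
C(26,2) = C(26,24) = 325.
Final answer: 325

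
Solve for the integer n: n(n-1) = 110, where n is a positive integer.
11
n² − n − 110 = 0, so n = (1 ± √(1 + 4·110))/2 = (1 ± √441)/2 = (1 ± 21)/2, i.e. n = 11 or n = -10. Taking the positive root, n = 11 (check: 11×10 = 110).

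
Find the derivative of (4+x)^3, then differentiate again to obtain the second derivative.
First derivative: 3(4+x)^{2}. Second derivative: 3·2·(4+x)^{1} = 6(4+x)^{1}.
Final answer: 6(4+x)^1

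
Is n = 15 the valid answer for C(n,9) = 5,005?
C(15,9) = 15·14·13·12·11·10·9·8·7/9! = 1,816,214,400/362,880 = 5,005, which equals 5,005.
Final answer: Yes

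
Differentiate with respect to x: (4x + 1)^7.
28(4x + 1)^6
Chain rule: 7(4x+1)^{6} × 4 = 28(4x+1)^{6}.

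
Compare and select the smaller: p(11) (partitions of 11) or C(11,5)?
Pentagonal recurrence p(n) = p(n−1) + p(n−2) − p(n−5) − p(n−7) + …: p(11) = p(10) + p(9) − p(6) − p(4) = 42 + 30 − 11 − 5 = 56; C(11,5) = 462.

Answer: p(11)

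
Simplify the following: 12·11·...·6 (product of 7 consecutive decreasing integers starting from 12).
This is P(12,7) = 12!/(5)! = 3,991,680.
Final answer: 3,991,680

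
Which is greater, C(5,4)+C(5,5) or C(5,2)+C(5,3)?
C(5,2)+C(5,3)

Explanation: First=6, Second=20.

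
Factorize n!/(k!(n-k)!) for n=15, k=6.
C(15,6) = 5,005

Working:
This is the binomial coefficient C(15,6) = 5,005.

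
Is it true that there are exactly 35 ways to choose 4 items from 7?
True

Explanation: C(7,4) = 35.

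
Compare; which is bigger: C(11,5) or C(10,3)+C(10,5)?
C(11,5)=462; C(10,3)+C(10,5)=120+252=372.

Answer: C(11,5)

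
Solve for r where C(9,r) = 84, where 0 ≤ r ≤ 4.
C(9,r) is increasing for 0 ≤ r ≤ 4. Stepping up (C(9,r+1) = C(9,r)·(9−r)/(r+1)): C(9,1) = 9, C(9,2) = 36, C(9,3) = 84 ✓. So r = 3.

Answer: 3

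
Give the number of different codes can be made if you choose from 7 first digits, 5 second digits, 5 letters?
By the multiplication principle: 7 × 5 × 5 = 175.

Answer: 175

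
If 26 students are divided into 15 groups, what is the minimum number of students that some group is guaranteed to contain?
2
Pigeonhole: ⌈26/15⌉ = 2.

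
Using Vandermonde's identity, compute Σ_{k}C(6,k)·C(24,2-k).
435

Solution: = C(6+24,2) = C(30,2) = 435.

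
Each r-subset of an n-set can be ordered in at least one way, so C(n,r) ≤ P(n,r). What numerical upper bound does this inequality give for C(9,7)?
181,440

Reasoning: P(9,7) = 9·8·7·6·5·4·3 = 181,440, so C(9,7) ≤ 181,440. (The bound is loose by a factor of 7! = 5,040: C(9,7) = 181,440/5,040 = 36.)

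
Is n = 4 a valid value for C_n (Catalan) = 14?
Yes

C_4 = C(8,4)/(4+1) = 70/5 = 14, which equals 14.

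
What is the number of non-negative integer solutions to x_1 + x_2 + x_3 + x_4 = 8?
C(8+4-1, 4-1) = 165.

Answer: 165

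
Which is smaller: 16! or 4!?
16!=20,922,789,888,000, 4!=24. 16! > 4!.
Final answer: 4!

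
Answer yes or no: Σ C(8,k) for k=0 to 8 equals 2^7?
No

Solution: Binomial theorem: Σ C(8,k) = (1+1)^8 = 2^8 = 256; RHS 2^7 = 128.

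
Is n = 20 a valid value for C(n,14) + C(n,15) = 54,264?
Yes

C(20,14) + C(20,15) = 38,760 + 15,504 = 54,264, which equals 54,264.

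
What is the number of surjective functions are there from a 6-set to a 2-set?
62

Solution: Onto functions = 2! × S(6,2)
First compute S(6,2) via recurrence:
Using the Stirling recurrence: S(n,k) = k·S(n-1,k) + S(n-1,k-1)
S(6,2) = 2·S(5,2) + S(5,1)
         = 2·15 + 1
         = 30 + 1
         = 31
Then: 2 × 31 = 62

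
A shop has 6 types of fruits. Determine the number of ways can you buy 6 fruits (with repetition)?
Stars and bars: C(6+6-1, 6) = C(11, 6) = 462.
Final answer: 462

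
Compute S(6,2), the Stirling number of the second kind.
31

Using the Stirling recurrence: S(n,k) = k·S(n-1,k) + S(n-1,k-1)
S(6,2) = 2·S(5,2) + S(5,1)
         = 2·15 + 1
         = 30 + 1
         = 31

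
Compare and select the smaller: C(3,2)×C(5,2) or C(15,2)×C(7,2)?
C(3,2)×C(5,2)

Solution: C(3,2)×C(5,2)=30, C(15,2)×C(7,2)=2,205.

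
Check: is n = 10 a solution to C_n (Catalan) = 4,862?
C_10 = C(20,10)/(10+1) = 184,756/11 = 16,796, which does not equal 4,862.
Final answer: No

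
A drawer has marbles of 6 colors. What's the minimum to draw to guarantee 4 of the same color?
19

Solution: Worst case: 3 of each = 18. One more: 19.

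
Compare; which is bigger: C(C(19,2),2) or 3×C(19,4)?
C(C(19,2),2)

Working:
C(C(19,2),2)=14,535, 3×C(19,4)=11,628.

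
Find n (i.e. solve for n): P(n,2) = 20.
5
P(n,2) = n(n−1) is increasing in n; n(n−1) ≈ (n−0.5)^2 = 20 gives n ≈ 5.0. Check: P(3,2) = 6, P(4,2) = 12, P(5,2) = 20 ✓. So n = 5.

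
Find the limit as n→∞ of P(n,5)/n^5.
1

Reasoning: P(n,5) = n(n-1)···(n-4) ≈ n^5 for large n. Limit = 1.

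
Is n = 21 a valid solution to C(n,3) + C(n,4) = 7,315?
Yes

Explanation: C(21,3) + C(21,4) = 1,330 + 5,985 = 7,315, which equals 7,315.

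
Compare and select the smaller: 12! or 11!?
11!

Working:
12!=479,001,600, 11!=39,916,800. 12! > 11!.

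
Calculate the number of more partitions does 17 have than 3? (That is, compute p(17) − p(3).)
294

Solution: Pentagonal recurrence p(n) = p(n−1) + p(n−2) − p(n−5) − p(n−7) + …: p(17) = p(16) + p(15) − p(12) − p(10) + p(5) + p(2) = 231 + 176 − 77 − 42 + 7 + 2 = 297.
p(3) = p(2) + p(1) = 2 + 1 = 3.
Difference = 297 − 3 = 294.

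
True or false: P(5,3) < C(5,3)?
False

Solution: P(5,3) = 60 and C(5,3) = 10; P(n,r) = r! × C(n,r) so P > C whenever r ≥ 2.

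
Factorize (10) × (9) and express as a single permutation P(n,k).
Product of 2 consecutive descending integers starting at 10: P(10,2) = 10!/8! = 90.
Final answer: P(10,2) = 10!/(8)!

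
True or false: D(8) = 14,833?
True

Working:
Derangements of 8 elements: D(8) = (8-1)·[D(7) + D(6)] = 7·[1,854 + 265] = 14,833.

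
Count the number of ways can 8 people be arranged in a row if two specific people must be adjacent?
10,080

Working:
Treat pair as unit: (8-1)! arrangements × 2 internal orders = 10,080.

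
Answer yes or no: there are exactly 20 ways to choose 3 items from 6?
C(6,3) = 20.
Final answer: Yes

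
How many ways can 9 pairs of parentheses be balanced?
4,862
Using the Catalan number formula: C_n = C(2n, n) / (n+1)
C_9 = C(18, 9) / (9+1)
     = 48620 / 10
     = 4,862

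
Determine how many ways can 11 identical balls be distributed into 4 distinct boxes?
364

Working:
C(11+4-1, 4-1) = C(14, 3) = 364.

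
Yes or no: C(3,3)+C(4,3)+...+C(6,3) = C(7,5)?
No

Reasoning: Hockey stick identity gives Σ = C(7,4) = 35; RHS C(7,5) = 21.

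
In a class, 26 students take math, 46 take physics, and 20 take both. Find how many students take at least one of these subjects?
52

|A∪B| = |A|+|B|-|A∩B| = 26+46-20 = 52.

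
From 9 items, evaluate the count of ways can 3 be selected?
84

Working:
C(9,3) = 9! / (3! × (9-3)!)
         = 9! / (3! × 6!)
         = 84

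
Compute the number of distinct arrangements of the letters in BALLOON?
Word has 7 letters (B=1, A=1, L=2, O=2, N=1). Arrangements: 7!/Π(k!) = 1,260.

Answer: 1,260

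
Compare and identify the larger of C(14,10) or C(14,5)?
C(14,5)

Working:
C(14,10)=1,001, C(14,5)=2,002.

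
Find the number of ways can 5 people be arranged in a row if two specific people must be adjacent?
Treat pair as unit: (5-1)! arrangements × 2 internal orders = 48.

Answer: 48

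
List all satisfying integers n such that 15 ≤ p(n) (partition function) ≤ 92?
7, 8, 9, 10, 11, 12

Explanation: Tabulating p(n) via p(n) = p(n−1) + p(n−2) − p(n−5) − p(n−7) + …: p(6)=11; p(7)=15; p(8)=22; p(9)=30; p(10)=42; p(11)=56; p(12)=77; p(13)=101. So valid n = 7, 8, 9, 10, 11, 12.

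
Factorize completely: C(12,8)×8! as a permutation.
C(12,8)×8! = [12!/(8!(4)!)]×8! = 12!/(4)! = P(12,8) = 19,958,400.

Answer: P(12,8)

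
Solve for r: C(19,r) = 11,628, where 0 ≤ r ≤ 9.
5

Explanation: C(19,r) is increasing for 0 ≤ r ≤ 9. Stepping up (C(19,r+1) = C(19,r)·(19−r)/(r+1)): C(19,1) = 19, C(19,2) = 171, C(19,3) = 969, C(19,4) = 3,876, C(19,5) = 11,628 ✓. So r = 5.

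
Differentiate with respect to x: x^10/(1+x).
(10x^9(1+x) - x^10)/(1+x)²

Solution: Quotient rule: [10x^{9}(1+x) - x^10]/(1+x)².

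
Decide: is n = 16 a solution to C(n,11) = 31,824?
C(16,11) = 16·15·14·13·12·11·10·9·8·7·6/11! = 174,356,582,400/39,916,800 = 4,368, which does not equal 31,824.

Answer: No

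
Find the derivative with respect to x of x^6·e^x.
(6x^5 + x^6)e^x

Explanation: Product rule: d/dx[x^6]·e^x + x^6·d/dx[e^x] = 6x^{5}e^x + x^6e^x.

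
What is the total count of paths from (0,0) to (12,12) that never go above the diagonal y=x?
Counted by the Catalan number C_12: C_12 = C(24,12)/(12+1) = 2,704,156/13 = 208,012.

Answer: 208,012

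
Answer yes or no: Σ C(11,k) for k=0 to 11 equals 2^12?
No

Reasoning: Binomial theorem: Σ C(11,k) = (1+1)^11 = 2^11 = 2,048; RHS 2^12 = 4,096.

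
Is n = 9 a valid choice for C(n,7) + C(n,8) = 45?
Yes

Explanation: C(9,7) + C(9,8) = 36 + 9 = 45, which equals 45.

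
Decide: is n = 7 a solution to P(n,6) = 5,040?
Yes

Explanation: P(7,6) = 7·6·5·4·3·2 = 5,040, which equals 5,040.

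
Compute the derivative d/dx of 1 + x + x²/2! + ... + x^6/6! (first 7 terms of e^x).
1 + x + x²/2! + ... + x^5/5!
Differentiating term by term gives the first 6 terms of e^x.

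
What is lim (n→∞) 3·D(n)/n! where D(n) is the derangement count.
3/e

Explanation: D(n)/n! → 1/e, so 3·D(n)/n! → 3/e.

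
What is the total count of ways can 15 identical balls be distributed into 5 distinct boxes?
3,876

C(15+5-1, 5-1) = C(19, 4) = 3,876.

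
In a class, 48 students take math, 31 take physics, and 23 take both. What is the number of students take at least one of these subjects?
56

Explanation: |A∪B| = |A|+|B|-|A∩B| = 48+31-23 = 56.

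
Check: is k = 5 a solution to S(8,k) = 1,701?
S(8,5) = 5·S(7,5) + S(7,4) = 5·140 + 350 = 1,050, which does not equal 1,701.
Final answer: No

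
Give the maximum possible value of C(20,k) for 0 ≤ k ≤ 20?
184,756

Maximum at k = 10: C(20,10) = 184,756.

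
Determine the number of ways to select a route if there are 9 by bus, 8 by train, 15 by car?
32

Explanation: By the addition principle: 9 + 8 + 15 = 32.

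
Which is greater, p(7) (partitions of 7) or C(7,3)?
C(7,3)

Working:
Pentagonal recurrence p(n) = p(n−1) + p(n−2) − p(n−5) − p(n−7) + …: p(7) = p(6) + p(5) − p(2) − p(0) = 11 + 7 − 2 − 1 = 15; C(7,3) = 35.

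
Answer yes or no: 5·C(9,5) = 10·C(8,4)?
No
Absorption identity k·C(n,k) = n·C(n-1,k-1). LHS = 5·126 = 630; RHS = 10·70 = 700.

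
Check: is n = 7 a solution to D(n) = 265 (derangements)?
D(7) = (7-1)·[D(6) + D(5)] = 6·[265 + 44] = 1,854, which does not equal 265.

Answer: No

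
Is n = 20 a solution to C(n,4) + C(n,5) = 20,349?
Yes

C(20,4) + C(20,5) = 4,845 + 15,504 = 20,349, which equals 20,349.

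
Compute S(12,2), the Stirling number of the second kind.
2,047

Using the Stirling recurrence: S(n,k) = k·S(n-1,k) + S(n-1,k-1)
S(12,2) = 2·S(11,2) + S(11,1)
         = 2·1023 + 1
         = 2046 + 1
         = 2,047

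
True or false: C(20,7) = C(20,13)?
C(20,7) = C(20,20-7) by the symmetry property; both equal 77,520.
Final answer: True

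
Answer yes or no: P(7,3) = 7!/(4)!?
Permutation formula P(n,k) = n!/(n-k)!: 7!/4! = 5,040/24 = 210 = P(7,3). The statement holds.
Final answer: Yes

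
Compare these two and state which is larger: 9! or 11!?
11!
9!=362,880, 11!=39,916,800. 11! > 9!.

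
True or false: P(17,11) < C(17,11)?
False
P(17,11) = 494,010,316,800 and C(17,11) = 12,376; P(n,r) = r! × C(n,r) so P > C whenever r ≥ 2.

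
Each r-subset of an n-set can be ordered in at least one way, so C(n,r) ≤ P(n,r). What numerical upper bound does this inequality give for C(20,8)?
5,079,110,400

Explanation: P(20,8) = 20·19·18·17·16·15·14·13 = 5,079,110,400, so C(20,8) ≤ 5,079,110,400. (The bound is loose by a factor of 8! = 40,320: C(20,8) = 5,079,110,400/40,320 = 125,970.)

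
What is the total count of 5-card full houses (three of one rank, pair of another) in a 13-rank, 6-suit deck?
Triple rank: 13. Triple suits: C(6,3)=20. Pair rank: 12. Pair suits: C(6,2)=15. Total: 46,800.
Final answer: 46,800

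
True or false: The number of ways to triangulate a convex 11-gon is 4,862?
True

Explanation: Triangulations of a convex 11-gon are counted by the Catalan number C_9: C_9 = C(18,9)/(9+1) = 48,620/10 = 4,862.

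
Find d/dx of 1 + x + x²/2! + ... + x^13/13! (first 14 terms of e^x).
Differentiating term by term gives the first 13 terms of e^x.

Answer: 1 + x + x²/2! + ... + x^12/12!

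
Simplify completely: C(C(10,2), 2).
990
C(10,2) = 45, then C(45, 2) = 990.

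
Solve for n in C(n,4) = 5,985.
21
C(n,4) = n(n−1)(n−2)(n−3)/4! is increasing in n, and n(n−1)(n−2)(n−3) = 4!·5,985 = 143,640 ≈ (n−1.5)^4 gives n ≈ 21.0. Check: C(19,4) = 3,876, C(20,4) = 4,845, C(21,4) = 5,985 ✓. So n = 21.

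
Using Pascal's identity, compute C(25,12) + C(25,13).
C(25,12) + C(25,13) = C(26,13) = 10,400,600.
Final answer: 10,400,600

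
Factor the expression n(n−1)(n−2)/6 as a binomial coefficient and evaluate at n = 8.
C(n,3); C(8,3) = 56

n(n−1)(n−2)/6 = n!/(3!(n−3)!) = C(n,3). At n = 8: C(8,3) = 56.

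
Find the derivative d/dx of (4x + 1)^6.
24(4x + 1)^5

Chain rule: 6(4x+1)^{5} × 4 = 24(4x+1)^{5}.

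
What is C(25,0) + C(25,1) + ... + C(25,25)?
33,554,432

Working:
Sum of binomial coefficients = 2^25 = 33,554,432.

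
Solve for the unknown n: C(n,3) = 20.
6
C(n,3) = n(n−1)(n−2)/3! is increasing in n, and n(n−1)(n−2) = 3!·20 = 120 ≈ (n−1)^3 gives n ≈ 5.9. Check: C(4,3) = 4, C(5,3) = 10, C(6,3) = 20 ✓. So n = 6.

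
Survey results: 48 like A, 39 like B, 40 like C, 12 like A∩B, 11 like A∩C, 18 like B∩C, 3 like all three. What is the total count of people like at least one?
89
|A∪B∪C| = 48+39+40-12-11-18+3 = 89.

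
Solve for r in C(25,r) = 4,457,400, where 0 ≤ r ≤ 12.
C(25,r) is increasing for 0 ≤ r ≤ 12. Stepping up (C(25,r+1) = C(25,r)·(25−r)/(r+1)): C(25,1) = 25, C(25,2) = 300, C(25,3) = 2,300, C(25,4) = 12,650, C(25,5) = 53,130, C(25,6) = 177,100, C(25,7) = 480,700, C(25,8) = 1,081,575, C(25,9) = 2,042,975, C(25,10) = 3,268,760, C(25,11) = 4,457,400 ✓. So r = 11.
Final answer: 11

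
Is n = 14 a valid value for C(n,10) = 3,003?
No

Reasoning: C(14,10) = 14·13·12·11·10·9·8·7·6·5/10! = 3,632,428,800/3,628,800 = 1,001, which does not equal 3,003.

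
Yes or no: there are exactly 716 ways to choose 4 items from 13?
No

Working:
C(13,4) = 715 ≠ 716.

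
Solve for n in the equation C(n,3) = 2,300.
25

C(n,3) = n(n−1)(n−2)/3! is increasing in n, and n(n−1)(n−2) = 3!·2,300 = 13,800 ≈ (n−1)^3 gives n ≈ 25.0. Check: C(23,3) = 1,771, C(24,3) = 2,024, C(25,3) = 2,300 ✓. So n = 25.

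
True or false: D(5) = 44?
Derangements of 5 elements: D(5) = (5-1)·[D(4) + D(3)] = 4·[9 + 2] = 44.
Final answer: True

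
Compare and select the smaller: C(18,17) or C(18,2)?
C(18,17)

Reasoning: C(18,17)=18, C(18,2)=153.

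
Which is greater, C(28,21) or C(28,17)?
C(28,17)
C(28,21)=1,184,040, C(28,17)=21,474,180.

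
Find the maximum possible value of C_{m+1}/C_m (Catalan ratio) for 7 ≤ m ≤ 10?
7/2

Solution: C_{m+1}/C_m = 2(2m+1)/(m+2), which increases with m. Maximum at m = 10: 2·21/12 = 7/2.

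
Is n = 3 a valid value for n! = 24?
No
3! = 3·2! = 3·2 = 6, which does not equal 24.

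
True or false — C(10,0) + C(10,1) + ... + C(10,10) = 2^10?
Binomial theorem with x = y = 1: Σ C(10,i) = (1+1)^10 = 2^10 = 1,024. The statement holds.

Answer: True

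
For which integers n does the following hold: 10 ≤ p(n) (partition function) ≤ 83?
Tabulating p(n) via p(n) = p(n−1) + p(n−2) − p(n−5) − p(n−7) + …: p(5)=7; p(6)=11; p(7)=15; p(8)=22; p(9)=30; p(10)=42; p(11)=56; p(12)=77; p(13)=101. So valid n = 6, 7, 8, 9, 10, 11, 12.

Answer: 6, 7, 8, 9, 10, 11, 12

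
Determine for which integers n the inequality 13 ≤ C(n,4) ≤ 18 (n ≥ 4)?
6
C(5,4)=5; C(6,4)=15; C(7,4)=35. So valid n = 6.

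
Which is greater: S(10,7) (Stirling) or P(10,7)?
S(10,7) = 7·S(9,7) + S(9,6) = 7·462 + 2,646 = 5,880; P(10,7) = 604,800.
Final answer: P(10,7)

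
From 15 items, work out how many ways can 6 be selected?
C(15,6) = 15! / (6! × (15-6)!)
         = 15! / (6! × 9!)
         = 5,005

Answer: 5,005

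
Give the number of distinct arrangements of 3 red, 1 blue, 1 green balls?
20

Multinomial: 5!/(3! × 1! × 1!) = 20.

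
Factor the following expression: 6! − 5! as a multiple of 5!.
6! − 5! = 6·5! − 5! = (6 − 1)·5! = 5 × 5! = 600.

Answer: 5 × 5! = 600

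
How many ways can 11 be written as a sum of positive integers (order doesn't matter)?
56

Working:
Pentagonal recurrence p(n) = p(n−1) + p(n−2) − p(n−5) − p(n−7) + …: p(11) = p(10) + p(9) − p(6) − p(4) = 42 + 30 − 11 − 5 = 56.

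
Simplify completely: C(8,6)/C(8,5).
1/2

Reasoning: C(n,k+1)/C(n,k) = (n−k)/(k+1). Here (8−5)/(5+1) = 3/6 = 1/2.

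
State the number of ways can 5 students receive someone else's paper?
44

Working:
Using D(n) = (n-1)[D(n-1) + D(n-2)]:
D(5) = (5-1) × [D(4) + D(3)]
      = 4 × [9 + 2]
      = 4 × 11
      = 44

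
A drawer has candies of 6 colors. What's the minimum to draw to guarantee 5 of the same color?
Worst case: 4 of each = 24. One more: 25.
Final answer: 25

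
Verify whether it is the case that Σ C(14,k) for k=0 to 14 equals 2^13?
False

Solution: Binomial theorem: Σ C(14,k) = (1+1)^14 = 2^14 = 16,384; RHS 2^13 = 8,192.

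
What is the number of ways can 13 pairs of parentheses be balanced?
742,900

Reasoning: Using the Catalan number formula: C_n = C(2n, n) / (n+1)
C_13 = C(26, 13) / (13+1)
     = 10400600 / 14
     = 742,900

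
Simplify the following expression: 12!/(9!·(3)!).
This is C(12,9) = 220.
Final answer: 220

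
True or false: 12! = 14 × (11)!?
False

Solution: 12! = 12 × 11! = 479,001,600, but 14 × 11! = 558,835,200.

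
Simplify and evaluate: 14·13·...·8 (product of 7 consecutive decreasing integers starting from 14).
17,297,280

This is P(14,7) = 14!/(7)! = 17,297,280.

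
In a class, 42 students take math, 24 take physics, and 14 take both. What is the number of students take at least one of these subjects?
52

Solution: |A∪B| = |A|+|B|-|A∩B| = 42+24-14 = 52.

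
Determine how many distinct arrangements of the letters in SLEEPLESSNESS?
Word has 13 letters (S=5, L=2, E=4, P=1, N=1). Arrangements: 13!/Π(k!) = 1,081,080.
Final answer: 1,081,080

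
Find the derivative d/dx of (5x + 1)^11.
55(5x + 1)^10
Chain rule: 11(5x+1)^{10} × 5 = 55(5x+1)^{10}.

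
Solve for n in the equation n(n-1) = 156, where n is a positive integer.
13

Reasoning: n² − n − 156 = 0, so n = (1 ± √(1 + 4·156))/2 = (1 ± √625)/2 = (1 ± 25)/2, i.e. n = 13 or n = -12. Taking the positive root, n = 13 (check: 13×12 = 156).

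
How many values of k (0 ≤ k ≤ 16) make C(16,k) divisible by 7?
Checking C(16,k) mod 7 for k = 0..16: divisible at k = 3, 4, 5, 6, 10, 11, 12, 13. That's 8 values.

Answer: 8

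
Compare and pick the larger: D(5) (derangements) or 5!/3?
D(5)

Working:
D(5) = (5-1)·[D(4) + D(3)] = 4·[9 + 2] = 44; 5!/3 = 120/3 = 40.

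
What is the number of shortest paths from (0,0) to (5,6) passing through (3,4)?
210

Working:
To (3,4): C(7,3)=35. From there: C(4,2)=6. Total: 210.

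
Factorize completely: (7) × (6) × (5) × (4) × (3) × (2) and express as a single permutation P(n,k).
P(7,6) = 7!/(1)!
Product of 6 consecutive descending integers starting at 7: P(7,6) = 7!/1! = 5,040.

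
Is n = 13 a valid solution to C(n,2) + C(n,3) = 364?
Yes
C(13,2) + C(13,3) = 78 + 286 = 364, which equals 364.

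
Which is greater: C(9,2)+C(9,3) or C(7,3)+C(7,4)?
C(9,2)+C(9,3)

First=120, Second=70.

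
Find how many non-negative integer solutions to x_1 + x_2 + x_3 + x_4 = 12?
455

Solution: C(12+4-1, 4-1) = 455.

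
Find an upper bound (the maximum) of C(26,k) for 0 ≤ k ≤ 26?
Maximum at k = 13: C(26,13) = 10,400,600.
Final answer: 10,400,600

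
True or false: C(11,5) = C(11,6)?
C(11,5) = C(11,11-5) by the symmetry property; both equal 462.
Final answer: True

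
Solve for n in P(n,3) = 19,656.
28

Reasoning: P(n,3) = n(n−1)(n−2) is increasing in n; n(n−1)(n−2) ≈ (n−1)^3 = 19,656 gives n ≈ 28.0. Check: P(26,3) = 15,600, P(27,3) = 17,550, P(28,3) = 19,656 ✓. So n = 28.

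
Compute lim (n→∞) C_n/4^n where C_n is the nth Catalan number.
0

Explanation: C_n ~ 4^n/(n^(3/2)√π), so n^0·C_n/4^n ~ n^(0 − 3/2)/√π → 0.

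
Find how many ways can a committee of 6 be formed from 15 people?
C(15,6) = 15! / (6! × (15-6)!)
         = 15! / (6! × 9!)
         = 5,005

Answer: 5,005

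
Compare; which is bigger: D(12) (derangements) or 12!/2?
12!/2

D(12) = (12-1)·[D(11) + D(10)] = 11·[14,684,570 + 1,334,961] = 176,214,841; 12!/2 = 479,001,600/2 = 239,500,800.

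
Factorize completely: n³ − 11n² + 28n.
n(n − 4)(n − 7)

Working:
n³ − 11n² + 28n = n(n² − 11n + 28) = n(n − 4)(n − 7).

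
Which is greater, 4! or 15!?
15!

4!=24, 15!=1,307,674,368,000. 15! > 4!.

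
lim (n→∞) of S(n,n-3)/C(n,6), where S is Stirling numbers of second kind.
15

Solution: The leading term of S(n,n-3) as a polynomial in n is (5)!!·C(n,6), so the ratio → (5)!! = 15.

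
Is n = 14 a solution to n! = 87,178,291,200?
Yes
14! = 14·13! = 14·6,227,020,800 = 87,178,291,200, which equals 87,178,291,200.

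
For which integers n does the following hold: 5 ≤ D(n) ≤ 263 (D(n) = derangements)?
4, 5

Working:
Using D(n) = (n−1)[D(n−1) + D(n−2)] with D(1)=0, D(2)=1: D(3)=2; D(4)=9; D(5)=44; D(6)=265. So valid n = 4, 5.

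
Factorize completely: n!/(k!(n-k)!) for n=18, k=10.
C(18,10) = 43,758

Explanation: This is the binomial coefficient C(18,10) = 43,758.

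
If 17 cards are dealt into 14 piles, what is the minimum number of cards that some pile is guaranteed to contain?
2

Solution: Pigeonhole: ⌈17/14⌉ = 2.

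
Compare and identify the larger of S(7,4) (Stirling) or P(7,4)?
P(7,4)

S(7,4) = 4·S(6,4) + S(6,3) = 4·65 + 90 = 350; P(7,4) = 840.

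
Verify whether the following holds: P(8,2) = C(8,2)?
P(8,2) = 56 but C(8,2) = 28; they differ by a factor of 2! = 2, so the statement does not hold.

Answer: False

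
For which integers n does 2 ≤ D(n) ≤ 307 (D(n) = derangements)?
Using D(n) = (n−1)[D(n−1) + D(n−2)] with D(1)=0, D(2)=1: D(2)=1; D(3)=2; D(4)=9; D(5)=44; D(6)=265; D(7)=1,854. So valid n = 3, 4, 5, 6.

Answer: 3, 4, 5, 6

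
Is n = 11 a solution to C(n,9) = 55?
Yes

Working:
C(11,9) = 11·10·9·8·7·6·5·4·3/9! = 19,958,400/362,880 = 55, which equals 55.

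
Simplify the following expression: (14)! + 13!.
93,405,312,000

(14)! + 13! = (14)·13! + 13! = (14+1)·13! = 15·13! = 93,405,312,000.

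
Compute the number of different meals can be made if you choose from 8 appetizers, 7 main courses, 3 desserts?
168

Working:
By the multiplication principle: 8 × 7 × 3 = 168.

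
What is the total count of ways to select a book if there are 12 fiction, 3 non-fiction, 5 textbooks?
20
By the addition principle: 12 + 3 + 5 = 20.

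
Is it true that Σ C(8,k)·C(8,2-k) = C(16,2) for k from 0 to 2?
True
Vandermonde's identity gives C(16,2) = 120; RHS C(16,2) = 120.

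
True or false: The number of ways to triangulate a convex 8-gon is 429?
False

Triangulations of a convex 8-gon are counted by the Catalan number C_6: C_6 = C(12,6)/(6+1) = 924/7 = 132.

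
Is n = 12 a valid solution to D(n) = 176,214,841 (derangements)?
D(12) = (12-1)·[D(11) + D(10)] = 11·[14,684,570 + 1,334,961] = 176,214,841, which equals 176,214,841.
Final answer: Yes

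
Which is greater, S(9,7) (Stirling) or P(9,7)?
S(9,7) = 7·S(8,7) + S(8,6) = 7·28 + 266 = 462; P(9,7) = 181,440.

Answer: P(9,7)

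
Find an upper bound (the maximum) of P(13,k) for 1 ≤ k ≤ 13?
6,227,020,800

Explanation: P(13,k) increases in k, so maximum at k = 13: 13! = 6,227,020,800.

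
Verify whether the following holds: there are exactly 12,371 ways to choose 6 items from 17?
False

Reasoning: C(17,6) = 12,376 ≠ 12371.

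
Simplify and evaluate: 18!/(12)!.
13,366,080

Working:
This equals 18×17×...×13 = 13,366,080.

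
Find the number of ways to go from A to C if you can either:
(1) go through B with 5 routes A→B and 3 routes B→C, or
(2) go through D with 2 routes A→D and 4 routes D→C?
23

Reasoning: Route via B: 5×3=15. Route via D: 2×4=8. Total: 23.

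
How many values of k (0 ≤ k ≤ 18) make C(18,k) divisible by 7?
4

Explanation: Checking C(18,k) mod 7 for k = 0..18: divisible at k = 5, 6, 12, 13. That's 4 values.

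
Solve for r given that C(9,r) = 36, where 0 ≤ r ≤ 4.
2
C(9,r) is increasing for 0 ≤ r ≤ 4. Stepping up (C(9,r+1) = C(9,r)·(9−r)/(r+1)): C(9,1) = 9, C(9,2) = 36 ✓. So r = 2.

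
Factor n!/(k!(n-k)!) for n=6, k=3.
C(6,3) = 20

Solution: This is the binomial coefficient C(6,3) = 20.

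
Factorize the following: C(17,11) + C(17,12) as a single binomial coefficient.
By Pascal's identity: C(17,11) + C(17,12) = C(18,12) = 18,564.

Answer: C(18,12)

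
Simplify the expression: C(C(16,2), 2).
7,140

Reasoning: C(16,2) = 120, then C(120, 2) = 7,140.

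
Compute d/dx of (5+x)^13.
13(5+x)^12

Solution: Using the power rule: d/dx (5+x)^13 = 13(5+x)^{12}.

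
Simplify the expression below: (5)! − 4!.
96

Working:
(5)! − 4! = (5)·4! − 4! = (5−1)·4! = 4·4! = 96.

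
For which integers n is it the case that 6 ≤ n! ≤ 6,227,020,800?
n! is strictly increasing; 3! = 6 and 13! = 6,227,020,800, so valid n = 3, 4, 5, 6, 7, 8, 9, 10, 11, 12, 13.
Final answer: 3, 4, 5, 6, 7, 8, 9, 10, 11, 12, 13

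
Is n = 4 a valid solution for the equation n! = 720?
4! = 4·3! = 4·6 = 24, which does not equal 720.

Answer: No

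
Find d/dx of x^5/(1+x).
Quotient rule: [5x^{4}(1+x) - x^5]/(1+x)².
Final answer: (5x^4(1+x) - x^5)/(1+x)²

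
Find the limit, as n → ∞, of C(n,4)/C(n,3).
∞

Reasoning: C(n,4)/C(n,3) = (n-3)/4 → ∞ as n → ∞.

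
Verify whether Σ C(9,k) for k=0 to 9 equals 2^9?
Binomial theorem: Σ C(9,k) = (1+1)^9 = 2^9 = 512; RHS 2^9 = 512.

Answer: True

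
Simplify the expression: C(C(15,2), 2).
5,460
C(15,2) = 105, then C(105, 2) = 5,460.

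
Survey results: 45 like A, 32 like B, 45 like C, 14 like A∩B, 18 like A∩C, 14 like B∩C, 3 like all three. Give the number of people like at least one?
|A∪B∪C| = 45+32+45-14-18-14+3 = 79.

Answer: 79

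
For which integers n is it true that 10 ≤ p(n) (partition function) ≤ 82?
6, 7, 8, 9, 10, 11, 12
Tabulating p(n) via p(n) = p(n−1) + p(n−2) − p(n−5) − p(n−7) + …: p(5)=7; p(6)=11; p(7)=15; p(8)=22; p(9)=30; p(10)=42; p(11)=56; p(12)=77; p(13)=101. So valid n = 6, 7, 8, 9, 10, 11, 12.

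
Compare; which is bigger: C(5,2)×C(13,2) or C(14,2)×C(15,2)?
C(14,2)×C(15,2)

Reasoning: C(5,2)×C(13,2)=780, C(14,2)×C(15,2)=9,555.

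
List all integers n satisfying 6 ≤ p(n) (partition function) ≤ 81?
Tabulating p(n) via p(n) = p(n−1) + p(n−2) − p(n−5) − p(n−7) + …: p(4)=5; p(5)=7; p(6)=11; p(7)=15; p(8)=22; p(9)=30; p(10)=42; p(11)=56; p(12)=77; p(13)=101. So valid n = 5, 6, 7, 8, 9, 10, 11, 12.
Final answer: 5, 6, 7, 8, 9, 10, 11, 12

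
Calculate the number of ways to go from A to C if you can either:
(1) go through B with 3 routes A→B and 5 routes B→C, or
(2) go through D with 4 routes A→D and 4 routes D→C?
31

Reasoning: Route via B: 3×5=15. Route via D: 4×4=16. Total: 31.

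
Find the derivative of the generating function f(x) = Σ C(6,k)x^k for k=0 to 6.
Term-by-term differentiation gives Σ k·C(6,k)x^{k-1} for k=1 to 6.

Answer: Σ k·C(6,k)x^(k-1) for k=1 to 6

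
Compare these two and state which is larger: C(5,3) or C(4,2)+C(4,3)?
By Pascal's identity: C(5,3) = C(4,2)+C(4,3) = 10. Equal.
Final answer: Equal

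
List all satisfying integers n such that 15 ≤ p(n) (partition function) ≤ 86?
7, 8, 9, 10, 11, 12

Working:
Tabulating p(n) via p(n) = p(n−1) + p(n−2) − p(n−5) − p(n−7) + …: p(6)=11; p(7)=15; p(8)=22; p(9)=30; p(10)=42; p(11)=56; p(12)=77; p(13)=101. So valid n = 7, 8, 9, 10, 11, 12.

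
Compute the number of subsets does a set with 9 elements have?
512

Explanation: Each element can be included or excluded: 2^9 = 512.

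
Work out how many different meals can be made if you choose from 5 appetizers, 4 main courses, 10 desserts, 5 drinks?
1,000

Reasoning: By the multiplication principle: 5 × 4 × 10 × 5 = 1,000.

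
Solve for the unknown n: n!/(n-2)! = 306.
18

n!/(n-2)! = n×(n-1), a product of 2 consecutive integers ≈ (n−0.5)^2. 306^(1/2) + 0.5 ≈ 18.0; check n = 18: 18×17 = 306 ✓. So n = 18.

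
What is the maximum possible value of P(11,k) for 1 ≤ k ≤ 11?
39,916,800
P(11,k) increases in k, so maximum at k = 11: 11! = 39,916,800.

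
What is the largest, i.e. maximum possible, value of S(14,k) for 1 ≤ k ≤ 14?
Row S(14,k) for k = 1..14 (via S(n,k) = k·S(n−1,k) + S(n−1,k−1)): 1, 8,191, 788,970, 10,391,745, 40,075,035, 63,436,373, 49,329,280, 20,912,320, 5,135,130, 752,752, 66,066, 3,367, 91, 1. The row is unimodal; maximum at k = 6: 63,436,373.
Final answer: 63,436,373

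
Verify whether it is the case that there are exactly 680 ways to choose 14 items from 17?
True

Explanation: C(17,14) = 680.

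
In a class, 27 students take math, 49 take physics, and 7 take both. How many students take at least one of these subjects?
|A∪B| = |A|+|B|-|A∩B| = 27+49-7 = 69.
Final answer: 69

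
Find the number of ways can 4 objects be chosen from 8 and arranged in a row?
1,680

Reasoning: P(8,4) = 8!/(8-4)! = 1,680.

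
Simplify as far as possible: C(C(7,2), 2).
210

C(7,2) = 21, then C(21, 2) = 210.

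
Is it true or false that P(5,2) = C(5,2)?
False

Solution: P(5,2) = 20 but C(5,2) = 10; they differ by a factor of 2! = 2, so the statement does not hold.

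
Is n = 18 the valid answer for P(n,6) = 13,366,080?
P(18,6) = 18·17·16·15·14·13 = 13,366,080, which equals 13,366,080.
Final answer: Yes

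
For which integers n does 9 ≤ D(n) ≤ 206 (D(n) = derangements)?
4, 5

Reasoning: Using D(n) = (n−1)[D(n−1) + D(n−2)] with D(1)=0, D(2)=1: D(3)=2; D(4)=9; D(5)=44; D(6)=265. So valid n = 4, 5.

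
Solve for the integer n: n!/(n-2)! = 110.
11

n!/(n-2)! = n×(n-1), a product of 2 consecutive integers ≈ (n−0.5)^2. 110^(1/2) + 0.5 ≈ 11.0; check n = 11: 11×10 = 110 ✓. So n = 11.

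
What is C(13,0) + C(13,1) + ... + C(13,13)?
Sum of binomial coefficients = 2^13 = 8,192.
Final answer: 8,192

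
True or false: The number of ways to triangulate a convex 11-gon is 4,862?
True

Solution: Triangulations of a convex 11-gon are counted by the Catalan number C_9: C_9 = C(18,9)/(9+1) = 48,620/10 = 4,862.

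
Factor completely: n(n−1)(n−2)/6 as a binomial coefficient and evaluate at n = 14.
C(n,3); C(14,3) = 364

n(n−1)(n−2)/6 = n!/(3!(n−3)!) = C(n,3). At n = 14: C(14,3) = 364.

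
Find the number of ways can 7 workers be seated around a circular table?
Circular arrangements: (7-1)! = 720.

Answer: 720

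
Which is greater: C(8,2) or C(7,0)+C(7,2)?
C(8,2)

Working:
C(8,2)=28; C(7,0)+C(7,2)=1+21=22.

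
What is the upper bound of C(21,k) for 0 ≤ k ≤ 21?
352,716

Working:
Maximum at k = 10 or k = 11: C(21,10) = 352,716.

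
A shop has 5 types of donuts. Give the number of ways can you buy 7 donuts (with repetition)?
330

Working:
Stars and bars: C(7+5-1, 7) = C(11, 7) = 330.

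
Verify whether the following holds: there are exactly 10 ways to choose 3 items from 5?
True

Working:
C(5,3) = 10.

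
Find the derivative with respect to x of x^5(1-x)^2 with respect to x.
5x^4(1-x)^2 - 2x^5(1-x)^1

Explanation: Product rule: 5x^{4}(1-x)^{2} + x^5·(-2)(1-x)^{1}.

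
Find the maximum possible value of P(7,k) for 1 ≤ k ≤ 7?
5,040

P(7,k) increases in k, so maximum at k = 7: 7! = 5,040.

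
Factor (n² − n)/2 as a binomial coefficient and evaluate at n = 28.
C(n,2); C(28,2) = 378
(n² − n)/2 = n(n−1)/2 = C(n,2). At n = 28: C(28,2) = 378.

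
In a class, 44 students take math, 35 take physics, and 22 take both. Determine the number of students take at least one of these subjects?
57

|A∪B| = |A|+|B|-|A∩B| = 44+35-22 = 57.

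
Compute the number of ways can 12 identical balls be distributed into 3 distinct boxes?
91
C(12+3-1, 3-1) = C(14, 2) = 91.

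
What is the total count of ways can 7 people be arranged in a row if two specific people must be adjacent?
1,440

Working:
Treat pair as unit: (7-1)! arrangements × 2 internal orders = 1,440.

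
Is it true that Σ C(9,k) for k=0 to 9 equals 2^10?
False
Binomial theorem: Σ C(9,k) = (1+1)^9 = 2^9 = 512; RHS 2^10 = 1,024.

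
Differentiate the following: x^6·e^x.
Product rule: d/dx[x^6]·e^x + x^6·d/dx[e^x] = 6x^{5}e^x + x^6e^x.

Answer: (6x^5 + x^6)e^x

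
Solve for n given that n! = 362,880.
9
n! is strictly increasing. 7! = 5,040, 8! = 40,320, 9! = 362,880 ✓. So n = 9.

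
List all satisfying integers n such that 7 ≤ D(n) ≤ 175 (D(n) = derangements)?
4, 5

Explanation: Using D(n) = (n−1)[D(n−1) + D(n−2)] with D(1)=0, D(2)=1: D(3)=2; D(4)=9; D(5)=44; D(6)=265. So valid n = 4, 5.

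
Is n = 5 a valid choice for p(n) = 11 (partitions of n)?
No

Explanation: Pentagonal recurrence p(n) = p(n−1) + p(n−2) − p(n−5) − p(n−7) + …: p(5) = p(4) + p(3) − p(0) = 5 + 3 − 1 = 7, which does not equal 11.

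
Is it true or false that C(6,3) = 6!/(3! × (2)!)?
False

Working:
The correct denominator is 3!×3!, giving C(6,3) = 20; the stated RHS is 6!/(3!×2!) = 60 ≠ 20, so the statement does not hold.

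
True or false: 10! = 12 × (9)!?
False

Solution: 10! = 10 × 9! = 3,628,800, but 12 × 9! = 4,354,560.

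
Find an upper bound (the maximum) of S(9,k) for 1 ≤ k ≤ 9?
7,770

Solution: Row S(9,k) for k = 1..9 (via S(n,k) = k·S(n−1,k) + S(n−1,k−1)): 1, 255, 3,025, 7,770, 6,951, 2,646, 462, 36, 1. The row is unimodal; maximum at k = 4: 7,770.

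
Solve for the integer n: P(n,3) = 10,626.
23

Solution: P(n,3) = n(n−1)(n−2) is increasing in n; n(n−1)(n−2) ≈ (n−1)^3 = 10,626 gives n ≈ 23.0. Check: P(21,3) = 7,980, P(22,3) = 9,240, P(23,3) = 10,626 ✓. So n = 23.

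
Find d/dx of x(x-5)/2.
(2x - 5)/2

Solution: d/dx[(x-0)(x-5)] = (x-5) + (x-0) = 2x - 5. Dividing by 2 gives (2x - 5)/2.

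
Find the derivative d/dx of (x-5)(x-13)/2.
d/dx[(x-5)(x-13)] = (x-13) + (x-5) = 2x - 18. Dividing by 2 gives (2x - 18)/2.
Final answer: (2x - 18)/2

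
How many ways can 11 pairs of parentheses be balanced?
Using the Catalan number formula: C_n = C(2n, n) / (n+1)
C_11 = C(22, 11) / (11+1)
     = 705432 / 12
     = 58,786

Answer: 58,786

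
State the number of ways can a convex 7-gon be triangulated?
42

Reasoning: Using the Catalan number formula: C_n = C(2n, n) / (n+1)
C_5 = C(10, 5) / (5+1)
     = 252 / 6
     = 42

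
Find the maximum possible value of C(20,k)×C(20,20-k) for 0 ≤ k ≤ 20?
34,134,779,536

Explanation: C(20,k)·C(20,20-k) = C(20,k)², maximised at the centre k = 10: C(20,10)² = 34,134,779,536.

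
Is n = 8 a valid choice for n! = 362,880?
No

Explanation: 8! = 8·7! = 8·5,040 = 40,320, which does not equal 362,880.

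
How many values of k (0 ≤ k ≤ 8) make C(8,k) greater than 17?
5

Explanation: Row 8 is unimodal and symmetric about k=8/2. C(8,1)=8 ≤ 17; C(8,2)=28 > 17; by symmetry C(8,k) > 17 for k = 2..6. That's 6 - 2 + 1 = 5 values.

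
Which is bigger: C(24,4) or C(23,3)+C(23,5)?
C(23,3)+C(23,5)

Explanation: C(24,4)=10,626; C(23,3)+C(23,5)=1,771+33,649=35,420.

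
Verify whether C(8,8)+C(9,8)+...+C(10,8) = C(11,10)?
False
Hockey stick identity gives Σ = C(11,9) = 55; RHS C(11,10) = 11.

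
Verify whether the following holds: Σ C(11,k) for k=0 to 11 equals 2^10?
False

Explanation: Binomial theorem: Σ C(11,k) = (1+1)^11 = 2^11 = 2,048; RHS 2^10 = 1,024.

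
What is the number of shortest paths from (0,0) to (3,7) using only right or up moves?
120

Choose 3 rights from 10 moves: C(10,3) = 120.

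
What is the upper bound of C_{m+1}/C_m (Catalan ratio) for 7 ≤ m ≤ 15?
62/17
C_{m+1}/C_m = 2(2m+1)/(m+2), which increases with m. Maximum at m = 15: 2·31/17 = 62/17.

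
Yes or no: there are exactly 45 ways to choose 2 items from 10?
C(10,2) = 45.

Answer: Yes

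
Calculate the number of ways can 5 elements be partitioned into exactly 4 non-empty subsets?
10
This equals S(5,4), the Stirling number of the 2nd kind.
Using the Stirling recurrence: S(n,k) = k·S(n-1,k) + S(n-1,k-1)
S(5,4) = 4·S(4,4) + S(4,3)
         = 4·1 + 6
         = 4 + 6
         = 10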